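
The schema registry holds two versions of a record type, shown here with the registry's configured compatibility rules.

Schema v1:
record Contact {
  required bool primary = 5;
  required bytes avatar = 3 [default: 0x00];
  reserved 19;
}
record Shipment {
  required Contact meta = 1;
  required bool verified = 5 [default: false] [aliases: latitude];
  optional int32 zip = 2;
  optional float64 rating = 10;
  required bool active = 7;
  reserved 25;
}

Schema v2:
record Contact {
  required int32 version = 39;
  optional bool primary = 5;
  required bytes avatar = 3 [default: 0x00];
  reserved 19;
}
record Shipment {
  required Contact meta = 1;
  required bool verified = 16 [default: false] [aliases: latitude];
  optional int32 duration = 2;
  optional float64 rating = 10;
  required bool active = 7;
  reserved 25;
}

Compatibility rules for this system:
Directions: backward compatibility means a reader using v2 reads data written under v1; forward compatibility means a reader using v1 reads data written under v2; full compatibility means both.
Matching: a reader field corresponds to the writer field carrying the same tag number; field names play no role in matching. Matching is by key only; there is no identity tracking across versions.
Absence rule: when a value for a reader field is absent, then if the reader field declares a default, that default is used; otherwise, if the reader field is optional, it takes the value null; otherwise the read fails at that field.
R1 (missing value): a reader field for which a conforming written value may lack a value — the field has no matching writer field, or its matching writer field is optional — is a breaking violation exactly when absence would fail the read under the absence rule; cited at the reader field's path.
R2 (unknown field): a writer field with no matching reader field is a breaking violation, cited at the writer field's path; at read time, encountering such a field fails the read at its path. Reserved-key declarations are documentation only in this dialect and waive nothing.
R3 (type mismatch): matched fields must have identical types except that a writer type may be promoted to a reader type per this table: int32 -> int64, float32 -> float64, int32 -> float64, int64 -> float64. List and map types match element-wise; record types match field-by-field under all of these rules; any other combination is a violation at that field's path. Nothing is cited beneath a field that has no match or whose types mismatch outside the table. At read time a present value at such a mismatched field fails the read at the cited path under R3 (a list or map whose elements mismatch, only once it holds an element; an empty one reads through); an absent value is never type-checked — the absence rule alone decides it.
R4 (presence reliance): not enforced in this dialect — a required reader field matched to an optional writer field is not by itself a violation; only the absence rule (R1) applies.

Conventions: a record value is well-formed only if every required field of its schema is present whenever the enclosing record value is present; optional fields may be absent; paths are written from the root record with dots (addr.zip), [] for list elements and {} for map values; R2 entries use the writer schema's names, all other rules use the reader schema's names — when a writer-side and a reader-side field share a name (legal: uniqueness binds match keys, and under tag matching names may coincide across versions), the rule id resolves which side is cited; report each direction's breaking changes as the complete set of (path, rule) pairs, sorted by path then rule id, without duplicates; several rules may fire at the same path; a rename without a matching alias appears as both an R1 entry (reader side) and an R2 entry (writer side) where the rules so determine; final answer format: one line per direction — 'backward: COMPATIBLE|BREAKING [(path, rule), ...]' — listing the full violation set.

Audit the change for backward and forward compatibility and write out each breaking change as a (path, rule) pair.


the writer's type comes first in each Shipment pair
backward on Shipment — v2 reading data written by v1:
  meta: Contact -> Contact, writer required; from meta
  no writer field matches reader verified
  duration: int32 -> int32, writer optional; from zip
  rating: float64 -> float64, writer optional; from rating
  active: bool -> bool, writer required; from active
  writer verified: unknown to reader
  no writer field matches reader meta.version
  meta.primary: bool -> bool, writer required; from meta.primary
  meta.avatar: bytes -> bytes, writer required; from meta.avatar
  R1 fires at meta.version
  R2 fires at verified
  => backward: BREAKING (2)
forward on Shipment — v1 reading data written by v2:
  meta: Contact -> Contact, writer required; from meta
  no writer field matches reader verified
  zip: int32 -> int32, writer optional; from duration
  rating: float64 -> float64, writer optional; from rating
  active: bool -> bool, writer required; from active
  writer verified: unknown to reader
  meta.primary: bool -> bool, writer optional; from meta.primary
  meta.avatar: bytes -> bytes, writer required; from meta.avatar
  writer meta.version: unknown to reader
  R1 fires at meta.primary
  R2 fires at meta.version
  R2 fires at verified
  => forward: BREAKING (3)

backward: BREAKING [(meta.version, R1), (verified, R2)]; forward: BREAKING [(meta.primary, R1), (meta.version, R2), (verified, R2)]


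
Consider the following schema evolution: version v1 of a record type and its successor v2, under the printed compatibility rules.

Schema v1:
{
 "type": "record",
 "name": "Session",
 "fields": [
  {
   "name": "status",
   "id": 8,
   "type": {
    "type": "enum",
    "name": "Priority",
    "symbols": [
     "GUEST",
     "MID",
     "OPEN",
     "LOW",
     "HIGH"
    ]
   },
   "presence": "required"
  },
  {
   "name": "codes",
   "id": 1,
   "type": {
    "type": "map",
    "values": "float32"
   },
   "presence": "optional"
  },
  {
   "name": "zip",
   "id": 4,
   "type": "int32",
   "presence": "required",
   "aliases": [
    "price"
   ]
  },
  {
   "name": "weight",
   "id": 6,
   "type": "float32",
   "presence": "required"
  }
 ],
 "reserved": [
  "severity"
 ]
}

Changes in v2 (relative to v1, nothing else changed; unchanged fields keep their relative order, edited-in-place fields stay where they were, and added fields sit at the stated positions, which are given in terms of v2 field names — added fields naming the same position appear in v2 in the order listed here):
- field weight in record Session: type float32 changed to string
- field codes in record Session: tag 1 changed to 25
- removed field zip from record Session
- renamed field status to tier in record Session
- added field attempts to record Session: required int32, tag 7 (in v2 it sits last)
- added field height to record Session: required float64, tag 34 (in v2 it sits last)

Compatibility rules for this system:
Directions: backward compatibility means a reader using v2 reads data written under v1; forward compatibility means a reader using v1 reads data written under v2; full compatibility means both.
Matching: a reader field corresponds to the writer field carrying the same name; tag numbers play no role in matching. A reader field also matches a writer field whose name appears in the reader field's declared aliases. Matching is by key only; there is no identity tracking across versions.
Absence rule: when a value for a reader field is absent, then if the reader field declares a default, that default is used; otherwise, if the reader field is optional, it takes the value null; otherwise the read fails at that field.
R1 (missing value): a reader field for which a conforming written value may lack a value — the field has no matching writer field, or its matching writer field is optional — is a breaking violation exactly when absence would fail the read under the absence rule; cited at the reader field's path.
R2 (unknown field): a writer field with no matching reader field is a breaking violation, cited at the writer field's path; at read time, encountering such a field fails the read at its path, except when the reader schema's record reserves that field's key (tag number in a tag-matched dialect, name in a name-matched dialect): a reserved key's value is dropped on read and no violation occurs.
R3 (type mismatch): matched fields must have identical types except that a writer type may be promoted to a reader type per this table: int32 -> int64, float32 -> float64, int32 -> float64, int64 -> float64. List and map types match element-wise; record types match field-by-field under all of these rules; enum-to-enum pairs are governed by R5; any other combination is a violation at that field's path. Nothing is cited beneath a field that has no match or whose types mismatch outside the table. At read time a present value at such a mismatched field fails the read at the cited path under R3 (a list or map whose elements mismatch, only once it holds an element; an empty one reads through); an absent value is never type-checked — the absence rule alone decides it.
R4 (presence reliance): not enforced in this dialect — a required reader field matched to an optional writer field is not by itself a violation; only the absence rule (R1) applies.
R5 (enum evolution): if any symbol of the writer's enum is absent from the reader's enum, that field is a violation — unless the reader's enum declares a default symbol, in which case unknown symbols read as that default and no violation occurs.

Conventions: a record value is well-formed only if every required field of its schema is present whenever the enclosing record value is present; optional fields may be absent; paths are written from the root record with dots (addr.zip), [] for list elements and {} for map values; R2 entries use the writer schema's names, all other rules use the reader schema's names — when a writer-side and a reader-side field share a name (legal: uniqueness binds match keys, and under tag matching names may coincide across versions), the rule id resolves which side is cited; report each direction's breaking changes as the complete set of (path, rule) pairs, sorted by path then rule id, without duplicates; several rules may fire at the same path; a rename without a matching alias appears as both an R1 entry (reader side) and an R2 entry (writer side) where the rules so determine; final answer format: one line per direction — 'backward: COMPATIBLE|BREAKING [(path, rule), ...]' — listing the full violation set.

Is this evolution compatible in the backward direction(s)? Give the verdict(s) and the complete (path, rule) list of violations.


backward: BREAKING [(attempts, R1), (height, R1), (status, R2), (tier, R1), (weight, R3), (zip, R2)]

in Session below, arrows point writer -> reader
backward for Session (reader v2, writer v1):
  tier has no writer counterpart
  writer optional, map<string, float32> -> map<string, float32>: reader codes maps from writer codes
  writer required, float32 -> string: reader weight maps from writer weight
  attempts has no writer counterpart
  height has no writer counterpart
  leftover writer field: status
  leftover writer field: zip
  violation R1 at attempts
  violation R1 at height
  violation R2 at status
  violation R1 at tier
  violation R3 at weight
  violation R2 at zip
  => backward verdict for Session: BREAKING, 6 violation(s)
diffs on Session not affecting the asked answer:
  field codes in record Session: tag 1 changed to 25 -> inert for the asked Session verdict: nothing fires


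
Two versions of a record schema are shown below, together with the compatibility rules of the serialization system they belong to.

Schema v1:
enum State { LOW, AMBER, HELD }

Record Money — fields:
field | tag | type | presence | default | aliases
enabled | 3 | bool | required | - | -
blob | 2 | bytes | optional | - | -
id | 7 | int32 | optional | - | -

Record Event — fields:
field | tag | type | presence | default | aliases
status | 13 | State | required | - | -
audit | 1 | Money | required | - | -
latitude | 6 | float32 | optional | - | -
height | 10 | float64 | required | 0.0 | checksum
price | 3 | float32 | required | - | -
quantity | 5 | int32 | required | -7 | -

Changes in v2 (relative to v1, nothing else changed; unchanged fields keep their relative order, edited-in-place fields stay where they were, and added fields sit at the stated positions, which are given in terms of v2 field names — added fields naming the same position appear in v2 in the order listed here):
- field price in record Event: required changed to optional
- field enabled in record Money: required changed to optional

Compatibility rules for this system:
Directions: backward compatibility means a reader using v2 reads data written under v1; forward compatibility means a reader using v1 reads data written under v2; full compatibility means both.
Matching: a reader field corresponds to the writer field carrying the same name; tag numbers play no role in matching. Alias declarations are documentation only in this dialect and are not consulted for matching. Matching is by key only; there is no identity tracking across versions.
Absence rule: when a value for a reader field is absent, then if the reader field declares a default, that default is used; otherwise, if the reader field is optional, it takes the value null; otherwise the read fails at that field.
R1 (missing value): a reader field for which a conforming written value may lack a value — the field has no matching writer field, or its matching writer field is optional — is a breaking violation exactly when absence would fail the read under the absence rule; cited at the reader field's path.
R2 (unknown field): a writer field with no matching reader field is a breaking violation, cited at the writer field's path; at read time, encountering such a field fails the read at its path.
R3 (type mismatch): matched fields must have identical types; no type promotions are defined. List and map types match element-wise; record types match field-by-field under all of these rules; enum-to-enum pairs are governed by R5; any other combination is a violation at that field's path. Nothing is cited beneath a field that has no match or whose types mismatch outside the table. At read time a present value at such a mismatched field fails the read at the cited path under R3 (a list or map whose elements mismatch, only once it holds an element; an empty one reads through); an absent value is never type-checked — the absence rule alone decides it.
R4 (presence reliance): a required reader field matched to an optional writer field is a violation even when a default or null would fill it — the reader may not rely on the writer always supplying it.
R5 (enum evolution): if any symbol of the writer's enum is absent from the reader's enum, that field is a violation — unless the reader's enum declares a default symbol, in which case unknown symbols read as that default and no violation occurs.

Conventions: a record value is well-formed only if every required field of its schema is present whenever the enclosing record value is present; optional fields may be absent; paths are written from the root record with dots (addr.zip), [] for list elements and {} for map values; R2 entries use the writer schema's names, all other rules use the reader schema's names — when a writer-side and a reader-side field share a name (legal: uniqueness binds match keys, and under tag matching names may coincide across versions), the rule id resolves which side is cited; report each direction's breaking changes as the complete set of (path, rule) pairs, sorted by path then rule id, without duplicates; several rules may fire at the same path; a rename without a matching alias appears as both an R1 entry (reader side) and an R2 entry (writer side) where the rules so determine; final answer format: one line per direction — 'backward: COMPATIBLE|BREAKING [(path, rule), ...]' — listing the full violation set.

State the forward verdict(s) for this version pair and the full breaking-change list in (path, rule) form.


forward: BREAKING [(audit.enabled, R1), (audit.enabled, R4), (price, R1), (price, R4)]

in Event below, arrows point writer -> reader
forward on Event — v1 reading data written by v2:
  status: State -> State, writer required; from status
  audit: Money -> Money, writer required; from audit
  latitude: float32 -> float32, writer optional; from latitude
  height: float64 -> float64, writer required; from height
  price: float32 -> float32, writer optional; from price
  quantity: int32 -> int32, writer required; from quantity
  audit.enabled: bool -> bool, writer optional; from audit.enabled
  audit.blob: bytes -> bytes, writer optional; from audit.blob
  audit.id: int32 -> int32, writer optional; from audit.id
  rule R1 violated at audit.enabled
  rule R4 violated at audit.enabled
  rule R1 violated at price
  rule R4 violated at price
  => 4 violation(s): forward is BREAKING for Event


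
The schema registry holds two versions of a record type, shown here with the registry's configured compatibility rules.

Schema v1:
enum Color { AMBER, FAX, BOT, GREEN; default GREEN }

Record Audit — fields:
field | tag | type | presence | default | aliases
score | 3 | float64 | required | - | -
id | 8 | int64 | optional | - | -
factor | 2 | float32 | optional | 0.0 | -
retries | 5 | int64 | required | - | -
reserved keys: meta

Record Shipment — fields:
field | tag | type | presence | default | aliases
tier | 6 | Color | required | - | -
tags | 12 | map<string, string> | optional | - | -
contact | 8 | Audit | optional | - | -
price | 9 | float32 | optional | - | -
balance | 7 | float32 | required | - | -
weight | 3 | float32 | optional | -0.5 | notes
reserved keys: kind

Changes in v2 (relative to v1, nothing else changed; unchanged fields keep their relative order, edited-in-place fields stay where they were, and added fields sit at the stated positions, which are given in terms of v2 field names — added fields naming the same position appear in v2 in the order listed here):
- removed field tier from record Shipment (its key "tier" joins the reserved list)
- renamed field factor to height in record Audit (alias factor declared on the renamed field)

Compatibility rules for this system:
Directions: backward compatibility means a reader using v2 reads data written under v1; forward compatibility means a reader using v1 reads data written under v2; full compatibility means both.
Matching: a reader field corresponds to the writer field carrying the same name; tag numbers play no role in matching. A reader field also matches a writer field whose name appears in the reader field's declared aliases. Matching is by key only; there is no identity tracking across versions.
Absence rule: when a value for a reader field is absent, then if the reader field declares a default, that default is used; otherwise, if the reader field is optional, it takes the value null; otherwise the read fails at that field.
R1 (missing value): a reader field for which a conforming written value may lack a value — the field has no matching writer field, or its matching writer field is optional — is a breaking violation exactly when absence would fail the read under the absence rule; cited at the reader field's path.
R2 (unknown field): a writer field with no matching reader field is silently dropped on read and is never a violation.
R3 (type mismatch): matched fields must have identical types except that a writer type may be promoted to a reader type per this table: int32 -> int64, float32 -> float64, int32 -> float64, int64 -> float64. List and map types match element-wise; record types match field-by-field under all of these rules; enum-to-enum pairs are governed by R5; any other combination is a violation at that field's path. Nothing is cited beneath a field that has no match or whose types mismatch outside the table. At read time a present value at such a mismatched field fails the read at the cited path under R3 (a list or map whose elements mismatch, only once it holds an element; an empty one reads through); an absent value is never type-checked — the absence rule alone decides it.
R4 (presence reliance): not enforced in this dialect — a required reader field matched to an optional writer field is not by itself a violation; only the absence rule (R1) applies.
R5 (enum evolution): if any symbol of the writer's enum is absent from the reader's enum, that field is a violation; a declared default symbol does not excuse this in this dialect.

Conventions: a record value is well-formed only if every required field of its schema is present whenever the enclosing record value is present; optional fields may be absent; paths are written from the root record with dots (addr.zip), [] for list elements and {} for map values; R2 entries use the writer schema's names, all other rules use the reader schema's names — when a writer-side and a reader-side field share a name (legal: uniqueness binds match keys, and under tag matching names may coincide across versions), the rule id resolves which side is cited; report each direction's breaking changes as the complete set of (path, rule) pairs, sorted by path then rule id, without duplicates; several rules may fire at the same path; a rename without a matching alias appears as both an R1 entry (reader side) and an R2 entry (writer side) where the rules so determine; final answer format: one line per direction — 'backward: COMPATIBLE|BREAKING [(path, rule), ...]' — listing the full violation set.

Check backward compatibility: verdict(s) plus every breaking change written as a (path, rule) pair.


arrows below run writer -> reader for Shipment
backward pass over Shipment, reader schema v2, writer schema v1:
  tags: map<string, string> -> map<string, string>, writer optional; from tags
  contact: Audit -> Audit, writer optional; from contact
  price: float32 -> float32, writer optional; from price
  balance: float32 -> float32, writer required; from balance
  weight: float32 -> float32, writer optional; from weight
  writer tier: unknown to reader
  contact.score: float64 -> float64, writer required; from contact.score
  contact.id: int64 -> int64, writer optional; from contact.id
  contact.height: float32 -> float32, writer optional; from contact.factor
  contact.retries: int64 -> int64, writer required; from contact.retries
  => no violations; backward on Shipment: COMPATIBLE
the other Shipment changes do not affect what is asked:
  removed field tier from record Shipment (its key "tier" joins the reserved list) -> affects forward compatibility only, which is not asked
  renamed field factor to height in record Audit (alias factor declared on the renamed field) -> no rule fires on it in Shipment's dialect; the asked verdict holds

backward: COMPATIBLE []


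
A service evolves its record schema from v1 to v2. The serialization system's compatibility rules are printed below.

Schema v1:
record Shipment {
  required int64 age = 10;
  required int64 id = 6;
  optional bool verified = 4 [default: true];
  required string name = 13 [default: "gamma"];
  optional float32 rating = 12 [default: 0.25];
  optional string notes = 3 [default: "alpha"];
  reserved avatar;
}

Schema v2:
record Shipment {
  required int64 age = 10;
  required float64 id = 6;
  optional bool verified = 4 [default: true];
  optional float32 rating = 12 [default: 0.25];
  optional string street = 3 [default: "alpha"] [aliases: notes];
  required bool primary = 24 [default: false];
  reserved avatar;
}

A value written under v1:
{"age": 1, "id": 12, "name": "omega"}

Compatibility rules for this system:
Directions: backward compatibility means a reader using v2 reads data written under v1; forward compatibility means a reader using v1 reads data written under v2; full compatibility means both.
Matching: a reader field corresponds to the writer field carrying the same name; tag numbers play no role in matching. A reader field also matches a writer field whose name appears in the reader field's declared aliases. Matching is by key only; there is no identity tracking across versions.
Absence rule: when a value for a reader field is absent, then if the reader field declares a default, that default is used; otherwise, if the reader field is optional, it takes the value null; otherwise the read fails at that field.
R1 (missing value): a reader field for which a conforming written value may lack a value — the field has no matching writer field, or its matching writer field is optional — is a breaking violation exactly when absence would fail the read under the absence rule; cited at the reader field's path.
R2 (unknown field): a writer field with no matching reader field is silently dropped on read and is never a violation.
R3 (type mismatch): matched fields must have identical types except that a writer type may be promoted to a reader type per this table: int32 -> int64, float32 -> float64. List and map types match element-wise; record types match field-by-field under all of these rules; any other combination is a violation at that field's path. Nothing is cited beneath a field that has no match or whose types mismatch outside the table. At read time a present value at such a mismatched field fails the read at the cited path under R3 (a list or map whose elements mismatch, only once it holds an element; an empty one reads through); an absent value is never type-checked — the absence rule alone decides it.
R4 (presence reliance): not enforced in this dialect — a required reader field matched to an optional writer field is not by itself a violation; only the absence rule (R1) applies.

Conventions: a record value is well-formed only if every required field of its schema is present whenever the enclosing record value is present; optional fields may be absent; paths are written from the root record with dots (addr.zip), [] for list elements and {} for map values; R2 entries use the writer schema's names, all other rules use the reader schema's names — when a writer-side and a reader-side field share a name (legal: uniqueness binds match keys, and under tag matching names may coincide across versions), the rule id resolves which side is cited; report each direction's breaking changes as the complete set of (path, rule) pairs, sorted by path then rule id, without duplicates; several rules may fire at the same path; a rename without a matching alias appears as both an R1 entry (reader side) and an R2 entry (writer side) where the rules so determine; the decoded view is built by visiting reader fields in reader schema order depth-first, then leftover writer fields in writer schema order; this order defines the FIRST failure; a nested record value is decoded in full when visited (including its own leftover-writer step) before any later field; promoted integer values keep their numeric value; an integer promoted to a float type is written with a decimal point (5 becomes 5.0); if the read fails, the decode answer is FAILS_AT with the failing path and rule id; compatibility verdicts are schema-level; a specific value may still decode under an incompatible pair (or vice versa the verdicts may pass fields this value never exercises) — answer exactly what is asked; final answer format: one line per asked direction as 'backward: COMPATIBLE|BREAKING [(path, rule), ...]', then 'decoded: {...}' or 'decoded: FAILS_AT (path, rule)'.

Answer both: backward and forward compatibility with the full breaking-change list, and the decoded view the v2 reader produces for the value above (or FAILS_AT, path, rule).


the writer's type comes first in each Shipment pair
backward for Shipment (reader v2, writer v1):
  writer required, int64 -> int64: reader age maps from writer age
  writer required, int64 -> float64: reader id maps from writer id
  writer optional, bool -> bool: reader verified maps from writer verified
  writer optional, float32 -> float32: reader rating maps from writer rating
  writer optional, string -> string: reader street maps from writer notes
  primary has no writer counterpart
  leftover writer field: name
  violation R3 at id
  => 1 violation(s): backward is BREAKING for Shipment
forward for Shipment (reader v1, writer v2):
  writer required, int64 -> int64: reader age maps from writer age
  writer required, float64 -> int64: reader id maps from writer id
  writer optional, bool -> bool: reader verified maps from writer verified
  name has no writer counterpart
  writer optional, float32 -> float32: reader rating maps from writer rating
  notes has no writer counterpart
  leftover writer field: street
  leftover writer field: primary
  violation R3 at id
  => 1 violation(s): forward is BREAKING for Shipment
decode (reader v2):
  age := 1
  read fails at id under R3
  => FAILS_AT (id, R3)

backward: BREAKING [(id, R3)]; forward: BREAKING [(id, R3)]; decoded: FAILS_AT (id, R3)


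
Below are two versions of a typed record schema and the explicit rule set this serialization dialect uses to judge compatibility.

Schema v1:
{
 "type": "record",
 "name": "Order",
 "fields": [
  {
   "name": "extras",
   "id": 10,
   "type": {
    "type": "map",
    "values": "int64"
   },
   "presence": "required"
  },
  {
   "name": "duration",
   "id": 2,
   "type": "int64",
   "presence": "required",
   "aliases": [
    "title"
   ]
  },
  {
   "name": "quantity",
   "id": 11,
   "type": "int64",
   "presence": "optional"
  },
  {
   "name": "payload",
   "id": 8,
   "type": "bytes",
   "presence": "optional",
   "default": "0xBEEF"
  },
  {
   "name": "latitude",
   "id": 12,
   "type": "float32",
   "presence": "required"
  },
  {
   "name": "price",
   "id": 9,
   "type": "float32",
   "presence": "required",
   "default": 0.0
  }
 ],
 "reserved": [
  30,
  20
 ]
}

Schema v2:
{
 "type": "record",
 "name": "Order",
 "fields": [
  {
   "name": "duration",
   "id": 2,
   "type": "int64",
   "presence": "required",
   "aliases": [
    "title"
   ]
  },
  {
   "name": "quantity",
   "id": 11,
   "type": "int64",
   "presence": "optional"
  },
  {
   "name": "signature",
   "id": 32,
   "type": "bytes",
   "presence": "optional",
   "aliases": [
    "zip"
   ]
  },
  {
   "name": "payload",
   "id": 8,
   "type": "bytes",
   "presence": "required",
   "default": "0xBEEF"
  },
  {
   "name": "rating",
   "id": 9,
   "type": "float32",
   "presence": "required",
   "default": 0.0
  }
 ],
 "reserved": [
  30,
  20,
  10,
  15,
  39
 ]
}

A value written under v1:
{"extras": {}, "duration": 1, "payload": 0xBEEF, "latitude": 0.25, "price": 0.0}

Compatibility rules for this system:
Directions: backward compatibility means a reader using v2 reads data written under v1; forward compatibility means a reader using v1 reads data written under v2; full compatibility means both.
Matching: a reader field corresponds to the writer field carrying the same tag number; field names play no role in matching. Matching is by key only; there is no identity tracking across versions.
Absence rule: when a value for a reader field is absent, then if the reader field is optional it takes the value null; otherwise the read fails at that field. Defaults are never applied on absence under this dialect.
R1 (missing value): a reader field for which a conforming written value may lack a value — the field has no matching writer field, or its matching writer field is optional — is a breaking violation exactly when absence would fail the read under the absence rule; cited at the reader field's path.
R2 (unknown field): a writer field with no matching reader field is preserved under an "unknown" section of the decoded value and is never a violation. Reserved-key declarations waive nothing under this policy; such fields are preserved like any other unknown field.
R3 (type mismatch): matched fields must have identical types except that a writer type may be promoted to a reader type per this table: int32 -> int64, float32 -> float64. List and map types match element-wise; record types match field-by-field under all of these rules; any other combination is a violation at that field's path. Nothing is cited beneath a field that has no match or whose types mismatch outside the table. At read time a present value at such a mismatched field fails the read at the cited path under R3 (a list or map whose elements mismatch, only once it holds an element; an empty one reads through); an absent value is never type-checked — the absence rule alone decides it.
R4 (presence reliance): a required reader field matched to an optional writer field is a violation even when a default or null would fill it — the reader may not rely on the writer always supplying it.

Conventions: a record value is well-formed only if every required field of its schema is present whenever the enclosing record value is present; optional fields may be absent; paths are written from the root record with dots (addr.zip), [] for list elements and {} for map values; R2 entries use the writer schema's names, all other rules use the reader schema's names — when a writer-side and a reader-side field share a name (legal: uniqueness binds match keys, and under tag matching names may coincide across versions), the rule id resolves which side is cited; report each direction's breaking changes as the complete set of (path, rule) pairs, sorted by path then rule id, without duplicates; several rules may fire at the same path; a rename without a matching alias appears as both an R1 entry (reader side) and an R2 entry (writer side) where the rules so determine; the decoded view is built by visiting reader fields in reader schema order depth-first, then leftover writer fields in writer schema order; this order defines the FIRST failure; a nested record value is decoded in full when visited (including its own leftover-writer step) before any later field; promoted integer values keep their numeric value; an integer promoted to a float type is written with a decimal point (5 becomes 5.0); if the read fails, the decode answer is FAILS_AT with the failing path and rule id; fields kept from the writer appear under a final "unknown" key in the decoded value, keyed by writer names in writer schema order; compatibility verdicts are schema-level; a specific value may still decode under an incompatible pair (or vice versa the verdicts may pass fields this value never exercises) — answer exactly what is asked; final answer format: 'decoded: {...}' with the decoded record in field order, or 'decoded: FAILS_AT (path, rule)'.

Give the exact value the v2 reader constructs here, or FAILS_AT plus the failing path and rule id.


arrows below run writer -> reader for Order
migrating the Order value to v2:
  duration := 1
  quantity := null (not supplied -> null)
  signature := null (not supplied -> null)
  payload := 0xBEEF
  rating := 0.0 (from writer price)
  writer extras: kept under "unknown"
  writer latitude: kept under "unknown"
  => decoded: {"duration": 1, "quantity": null, "signature": null, "payload": 0xBEEF, "rating": 0.0, "unknown": {"extras": {}, "latitude": 0.25}}
diffs on Order not affecting the asked answer:
  field payload in record Order: optional changed to required -> affects the rule determinations only; this particular Order value decodes identically

decoded: {"duration": 1, "quantity": null, "signature": null, "payload": 0xBEEF, "rating": 0.0, "unknown": {"extras": {}, "latitude": 0.25}}


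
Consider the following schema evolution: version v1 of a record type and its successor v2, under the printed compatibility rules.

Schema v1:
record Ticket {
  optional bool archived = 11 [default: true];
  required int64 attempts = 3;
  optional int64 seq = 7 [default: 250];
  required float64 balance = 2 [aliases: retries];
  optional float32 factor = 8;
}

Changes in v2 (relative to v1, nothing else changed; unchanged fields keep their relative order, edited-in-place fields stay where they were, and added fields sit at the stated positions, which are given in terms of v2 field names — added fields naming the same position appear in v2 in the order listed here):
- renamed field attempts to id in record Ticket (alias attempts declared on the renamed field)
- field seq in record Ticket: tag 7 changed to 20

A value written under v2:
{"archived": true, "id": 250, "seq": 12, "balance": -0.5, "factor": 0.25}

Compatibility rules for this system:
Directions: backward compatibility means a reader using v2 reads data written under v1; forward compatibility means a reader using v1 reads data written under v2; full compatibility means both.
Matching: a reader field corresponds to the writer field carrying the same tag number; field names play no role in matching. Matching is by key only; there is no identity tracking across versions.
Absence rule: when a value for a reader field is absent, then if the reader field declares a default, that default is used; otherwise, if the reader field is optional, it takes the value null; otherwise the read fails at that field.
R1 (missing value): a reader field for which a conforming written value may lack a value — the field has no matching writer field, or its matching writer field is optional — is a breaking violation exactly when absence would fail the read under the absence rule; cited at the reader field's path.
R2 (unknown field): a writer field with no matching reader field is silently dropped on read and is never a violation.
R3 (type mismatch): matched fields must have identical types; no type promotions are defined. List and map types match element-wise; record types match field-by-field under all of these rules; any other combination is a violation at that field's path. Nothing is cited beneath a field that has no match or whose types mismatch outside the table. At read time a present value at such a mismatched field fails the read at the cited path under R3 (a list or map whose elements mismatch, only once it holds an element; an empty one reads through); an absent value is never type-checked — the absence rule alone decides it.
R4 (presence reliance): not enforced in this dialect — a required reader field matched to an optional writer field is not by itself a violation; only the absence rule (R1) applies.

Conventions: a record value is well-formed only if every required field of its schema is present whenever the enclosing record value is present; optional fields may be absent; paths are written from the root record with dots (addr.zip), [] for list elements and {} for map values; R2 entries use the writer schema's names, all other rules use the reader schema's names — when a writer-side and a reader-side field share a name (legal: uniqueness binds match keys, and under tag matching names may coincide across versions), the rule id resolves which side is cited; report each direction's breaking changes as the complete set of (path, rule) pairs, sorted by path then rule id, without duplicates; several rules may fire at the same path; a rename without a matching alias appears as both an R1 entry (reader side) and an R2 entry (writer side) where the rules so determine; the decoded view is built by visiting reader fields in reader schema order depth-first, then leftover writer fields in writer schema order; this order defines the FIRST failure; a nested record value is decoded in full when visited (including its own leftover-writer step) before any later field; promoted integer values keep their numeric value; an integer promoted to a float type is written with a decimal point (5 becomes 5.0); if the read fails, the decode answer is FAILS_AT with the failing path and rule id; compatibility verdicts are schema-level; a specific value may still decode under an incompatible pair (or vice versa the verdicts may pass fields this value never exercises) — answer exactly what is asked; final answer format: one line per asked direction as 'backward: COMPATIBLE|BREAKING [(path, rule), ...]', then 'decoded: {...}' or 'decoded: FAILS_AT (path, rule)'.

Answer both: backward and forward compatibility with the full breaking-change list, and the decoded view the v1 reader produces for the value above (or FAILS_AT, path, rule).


backward: COMPATIBLE []; forward: COMPATIBLE []; decoded: {"archived": true, "attempts": 250, "seq": 250, "balance": -0.5, "factor": 0.25}

the writer's type comes first in each Ticket pair
backward analysis of Ticket with v2 as reader and v1 as writer:
  archived: bool -> bool, writer optional; from archived
  id: int64 -> int64, writer required; from attempts
  seq: no writer-side match
  balance: float64 -> float64, writer required; from balance
  factor: float32 -> float32, writer optional; from factor
  leftover writer field: seq
  => backward: COMPATIBLE
forward analysis of Ticket with v1 as reader and v2 as writer:
  archived: bool -> bool, writer optional; from archived
  attempts: int64 -> int64, writer required; from id
  seq: no writer-side match
  balance: float64 -> float64, writer required; from balance
  factor: float32 -> float32, writer optional; from factor
  leftover writer field: seq
  => forward: COMPATIBLE
decode (reader v1):
  archived := true
  attempts := 250 (from writer id)
  seq := 250 (no value, default fills)
  balance := -0.5
  factor := 0.25
  writer seq: unmatched, discarded
  => decoded: {"archived": true, "attempts": 250, "seq": 250, "balance": -0.5, "factor": 0.25}
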